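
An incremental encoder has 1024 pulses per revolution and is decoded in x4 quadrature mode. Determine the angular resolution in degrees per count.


resolution = 360 / (PPR * 4) = 360 / 4096 = 0.0879

0.0879 degrees


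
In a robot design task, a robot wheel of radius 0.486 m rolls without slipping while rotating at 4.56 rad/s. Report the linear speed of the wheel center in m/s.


v = omega * r = 4.56 * 0.486 = 2.2162

2.2162 m/s


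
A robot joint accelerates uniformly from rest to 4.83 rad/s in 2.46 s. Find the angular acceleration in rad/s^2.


alpha = delta_omega / t = 4.83 / 2.46 = 1.9634

1.9634 rad/s^2


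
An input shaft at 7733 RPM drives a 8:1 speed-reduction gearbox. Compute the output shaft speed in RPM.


omega_out = omega_in / N = 7733 / 8 = 966.6250

966.6250 RPM


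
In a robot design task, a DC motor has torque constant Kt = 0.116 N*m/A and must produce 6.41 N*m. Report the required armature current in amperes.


I = tau / Kt = 6.41/0.116 = 55.2586

55.2586 A


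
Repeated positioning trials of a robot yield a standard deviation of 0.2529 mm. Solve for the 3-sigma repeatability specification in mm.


repeatability = 3*sigma = 3*0.2529 = 0.7587

0.7587 mm


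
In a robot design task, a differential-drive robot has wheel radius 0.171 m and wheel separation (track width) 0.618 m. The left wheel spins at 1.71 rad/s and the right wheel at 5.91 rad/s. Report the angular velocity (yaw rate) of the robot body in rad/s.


omega = r*(wR - wL)/L = 0.171*(5.91 - (1.71))/0.618 = 1.1621

1.1621 rad/s


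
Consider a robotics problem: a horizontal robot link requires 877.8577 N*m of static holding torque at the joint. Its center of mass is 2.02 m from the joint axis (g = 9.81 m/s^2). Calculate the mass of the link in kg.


m = tau / (g*L) = 877.8577 / (9.81 * 2.02) = 44.3000

44.3000 kg


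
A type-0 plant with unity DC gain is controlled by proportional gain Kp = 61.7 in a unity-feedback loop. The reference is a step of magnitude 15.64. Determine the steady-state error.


e_ss = R/(1 + Kp) = 15.64/(1 + 61.7) = 15.64/62.7000 = 0.2494

0.2494


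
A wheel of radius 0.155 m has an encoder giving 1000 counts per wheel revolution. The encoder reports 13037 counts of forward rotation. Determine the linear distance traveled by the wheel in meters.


revs = 13037/1000 = 13.037000
d = revs * 2*pi*r = 13.037000 * 2*pi*0.155 = 12.6967

12.6967 m


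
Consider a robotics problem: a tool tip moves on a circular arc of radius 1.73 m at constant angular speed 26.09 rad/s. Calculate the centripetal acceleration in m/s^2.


a_c = omega^2 * r = 26.09^2 * 1.73 = 1177.5904

1177.5904 m/s^2


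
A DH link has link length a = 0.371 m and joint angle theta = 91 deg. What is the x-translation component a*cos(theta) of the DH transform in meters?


a*cos(theta) = 0.371*cos(91 deg) = -0.0065

-0.0065 m


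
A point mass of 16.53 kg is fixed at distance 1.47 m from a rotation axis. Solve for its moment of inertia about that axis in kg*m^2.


I = m*r^2 = 16.53*1.47^2 = 35.7197

35.7197 kg*m^2


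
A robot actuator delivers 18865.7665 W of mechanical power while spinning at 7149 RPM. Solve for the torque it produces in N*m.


omega = 7149 * 2*pi/60 = 748.641529 rad/s
tau = P / omega = 18865.7665 / 748.641529 = 25.2000

25.2000 N*m


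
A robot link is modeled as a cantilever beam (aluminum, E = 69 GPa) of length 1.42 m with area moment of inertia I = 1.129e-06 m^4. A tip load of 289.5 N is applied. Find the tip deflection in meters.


delta = F*L^3/(3*E*I) = 289.5*1.42^3/(3*6.900e+10*1.129e-06)
      = 828.921876/233703 = 0.0035

0.0035 m


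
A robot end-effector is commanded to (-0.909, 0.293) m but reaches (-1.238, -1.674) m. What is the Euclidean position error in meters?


dx = -1.238 - (-0.909) = -0.3290, dy = -1.674 - (0.293) = -1.9670
err = sqrt(0.108241 + 3.869089) = 1.9943

1.9943 m


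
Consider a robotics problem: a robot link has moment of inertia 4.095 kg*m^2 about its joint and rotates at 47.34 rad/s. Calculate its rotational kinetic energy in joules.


KE = (1/2)*I*omega^2 = 0.5*4.095*47.34^2 = 4588.6023

4588.6023 J


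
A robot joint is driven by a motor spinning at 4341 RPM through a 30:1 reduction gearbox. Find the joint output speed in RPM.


omega_joint = omega_motor / N = 4341 / 30 = 144.7000

144.7000 RPM


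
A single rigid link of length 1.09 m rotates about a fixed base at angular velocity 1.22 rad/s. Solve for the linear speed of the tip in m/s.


v = L*omega = 1.09 * 1.22 = 1.3298

1.3298 m/s


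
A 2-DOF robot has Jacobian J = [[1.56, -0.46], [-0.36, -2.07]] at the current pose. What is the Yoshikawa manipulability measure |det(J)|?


det(J) = 1.56*-2.07 - (-0.46)*(-0.36) = -3.3948
|det(J)| = 3.3948

3.3948


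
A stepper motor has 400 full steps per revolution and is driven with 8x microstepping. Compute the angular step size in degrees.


step = 360/(400*8) = 360/3200 = 0.1125

0.1125 degrees


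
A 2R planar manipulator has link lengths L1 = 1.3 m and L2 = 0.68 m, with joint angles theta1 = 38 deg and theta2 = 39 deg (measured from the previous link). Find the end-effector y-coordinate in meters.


y = L1*sin(th1) + L2*sin(th1+th2) = 1.3*sin(38 deg) + 0.68*sin(77 deg) = 1.4629

1.4629 m


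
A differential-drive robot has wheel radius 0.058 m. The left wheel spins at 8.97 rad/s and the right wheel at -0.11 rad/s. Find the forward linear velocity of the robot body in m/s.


v = r*(wR + wL)/2 = 0.058*(-0.11 + 8.97)/2 = 0.2569

0.2569 m/s


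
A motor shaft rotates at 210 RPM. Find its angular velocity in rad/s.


omega = 210 * 2*pi/60 = 21.9911

21.9911 rad/s


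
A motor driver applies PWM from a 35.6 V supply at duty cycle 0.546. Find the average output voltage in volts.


V_avg = V_supply * D = 35.6*0.546 = 19.4376

19.4376 V


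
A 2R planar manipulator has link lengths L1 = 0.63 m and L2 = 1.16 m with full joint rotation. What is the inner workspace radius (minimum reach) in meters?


r_min = |L1 - L2| = |0.63 - 1.16| = 0.5300

0.5300 m


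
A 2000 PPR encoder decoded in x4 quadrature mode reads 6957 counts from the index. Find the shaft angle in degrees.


angle = counts * 360 / (PPR*4) = 6957 * 360 / 8000 = 313.0650

313.0650 degrees


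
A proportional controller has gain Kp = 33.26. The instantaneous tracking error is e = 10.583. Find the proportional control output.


u_P = Kp * e = 33.26 * 10.583 = 351.9906

351.9906


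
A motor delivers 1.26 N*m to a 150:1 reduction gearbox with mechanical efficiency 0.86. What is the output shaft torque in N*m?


tau_out = tau_in * N * eta = 1.26 * 150 * 0.86 = 162.5400

162.5400 N*m


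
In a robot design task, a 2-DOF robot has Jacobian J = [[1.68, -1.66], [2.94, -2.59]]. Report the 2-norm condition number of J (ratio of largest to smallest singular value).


JJ^T eigenvalues: trace(JJ^T) = 20.9297, det(JJ^T) = det(J)^2 = 0.28005264
s_max^2 = (20.9297 + sqrt(436.93213153))/2 = 20.91631080
s_min^2 = (20.9297 - sqrt(436.93213153))/2 = 0.01338920
kappa = s_max/s_min = sqrt(20.91631080/0.01338920) = 39.5244

39.5244


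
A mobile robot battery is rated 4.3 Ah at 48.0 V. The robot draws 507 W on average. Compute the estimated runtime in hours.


E = 4.3*48.0 = 206.4000 Wh
t = E/P = 206.4000/507 = 0.4071

0.4071 hours


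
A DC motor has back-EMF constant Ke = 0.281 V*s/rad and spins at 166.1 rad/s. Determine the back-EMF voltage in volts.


V_emf = Ke * omega = 0.281*166.1 = 46.6741

46.6741 V


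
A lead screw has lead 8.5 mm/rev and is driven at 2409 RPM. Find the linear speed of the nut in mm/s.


v = lead * (RPM/60) = 8.5*2409/60 = 341.2750

341.2750 mm/s


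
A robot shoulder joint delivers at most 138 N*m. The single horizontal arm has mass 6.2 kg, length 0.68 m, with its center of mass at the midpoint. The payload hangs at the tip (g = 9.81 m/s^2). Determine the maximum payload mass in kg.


tau_arm = m_arm*g*(L/2) = 6.2*9.81*0.68/2 = 20.6795 N*m
tau_payload = tau_max - tau_arm = 138 - 20.6795 = 117.3205
m_payload = tau_payload / (g*L) = 117.3205 / (9.81*0.68) = 17.5872

17.5872 kg


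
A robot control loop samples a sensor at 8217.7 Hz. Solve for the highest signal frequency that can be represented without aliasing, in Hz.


f_max = f_s/2 = 8217.7/2 = 4108.8500

4108.8500 Hz


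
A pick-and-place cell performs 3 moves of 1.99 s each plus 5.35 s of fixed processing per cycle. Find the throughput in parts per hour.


T_cycle = 3*1.99 + 5.35 = 11.3200 s
rate = 3600/T = 318.0212

318.0212 parts/hour


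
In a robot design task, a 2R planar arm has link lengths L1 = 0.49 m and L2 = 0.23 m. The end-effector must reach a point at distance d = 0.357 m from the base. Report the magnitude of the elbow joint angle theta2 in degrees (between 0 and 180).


cos(th2) = (d^2 - L1^2 - L2^2)/(2*L1*L2) = (0.357^2 - 0.49^2 - 0.23^2)/(2*0.49*0.23) = -0.73447649
th2 = acos(-0.73447649) = 137.2630 deg

137.2630 degrees


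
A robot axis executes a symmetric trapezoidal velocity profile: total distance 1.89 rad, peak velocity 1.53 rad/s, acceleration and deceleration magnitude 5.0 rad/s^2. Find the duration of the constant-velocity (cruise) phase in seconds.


t_acc = v/a = 0.306000 s, d_acc = v^2/(2a) = 0.234090 rad each
d_cruise = 1.89 - 2*0.234090 = 1.421820 rad
t_cruise = d_cruise/v = 1.421820/1.53 = 0.9293

0.9293 s


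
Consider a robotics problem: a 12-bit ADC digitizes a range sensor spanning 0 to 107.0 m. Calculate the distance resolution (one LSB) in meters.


res = range / 2^n = 107.0/2^12 = 107.0/4096 = 0.0261

0.0261 m


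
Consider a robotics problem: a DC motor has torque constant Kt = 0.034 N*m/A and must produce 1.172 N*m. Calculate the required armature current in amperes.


I = tau / Kt = 1.172/0.034 = 34.4706

34.4706 A


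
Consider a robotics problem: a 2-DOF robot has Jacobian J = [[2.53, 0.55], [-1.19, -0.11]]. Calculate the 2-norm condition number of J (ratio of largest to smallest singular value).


JJ^T eigenvalues: trace(JJ^T) = 8.1316, det(JJ^T) = det(J)^2 = 0.14152644
s_max^2 = (8.1316 + sqrt(65.55681280))/2 = 8.11415809
s_min^2 = (8.1316 - sqrt(65.55681280))/2 = 0.01744191
kappa = s_max/s_min = sqrt(8.11415809/0.01744191) = 21.5687

21.5687


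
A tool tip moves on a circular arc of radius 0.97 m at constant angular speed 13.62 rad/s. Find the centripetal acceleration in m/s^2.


a_c = omega^2 * r = 13.62^2 * 0.97 = 179.9393

179.9393 m/s^2


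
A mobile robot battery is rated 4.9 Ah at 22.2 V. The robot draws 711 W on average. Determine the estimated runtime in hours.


E = 4.9*22.2 = 108.7800 Wh
t = E/P = 108.7800/711 = 0.1530

0.1530 hours


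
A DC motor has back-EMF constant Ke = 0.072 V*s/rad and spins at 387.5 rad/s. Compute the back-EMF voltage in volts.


V_emf = Ke * omega = 0.072*387.5 = 27.9000

27.9000 V


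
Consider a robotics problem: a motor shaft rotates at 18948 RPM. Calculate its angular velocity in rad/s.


omega = 18948 * 2*pi/60 = 1984.2299

1984.2299 rad/s


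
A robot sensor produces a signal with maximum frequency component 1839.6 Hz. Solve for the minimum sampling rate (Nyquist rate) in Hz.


f_s,min = 2*f_max = 2*1839.6 = 3679.2000

3679.2000 Hz


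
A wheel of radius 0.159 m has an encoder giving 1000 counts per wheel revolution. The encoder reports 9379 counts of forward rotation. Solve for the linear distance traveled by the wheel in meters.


revs = 9379/1000 = 9.379000
d = revs * 2*pi*r = 9.379000 * 2*pi*0.159 = 9.3699

9.3699 m


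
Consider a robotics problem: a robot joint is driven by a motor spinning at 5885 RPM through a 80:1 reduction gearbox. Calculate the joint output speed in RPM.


omega_joint = omega_motor / N = 5885 / 80 = 73.5625

73.5625 RPM


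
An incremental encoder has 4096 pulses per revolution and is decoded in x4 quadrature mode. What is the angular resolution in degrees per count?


resolution = 360 / (PPR * 4) = 360 / 16384 = 0.0220

0.0220 degrees


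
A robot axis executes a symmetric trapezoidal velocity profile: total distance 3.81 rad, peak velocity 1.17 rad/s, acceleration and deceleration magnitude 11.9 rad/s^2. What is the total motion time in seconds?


t_acc = v/a = 1.17/11.9 = 0.098319 s
d_acc = v^2/(2a) = 0.057517 rad (each ramp)
d_cruise = 3.81 - 2*0.057517 = 3.694966 rad
t_cruise = 3.694966/1.17 = 3.158091 s
t_total = 2*0.098319 + 3.158091 = 3.3547

3.3547 s


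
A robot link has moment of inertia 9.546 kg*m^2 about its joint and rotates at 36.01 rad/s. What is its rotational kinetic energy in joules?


KE = (1/2)*I*omega^2 = 0.5*9.546*36.01^2 = 6189.2450

6189.2450 J


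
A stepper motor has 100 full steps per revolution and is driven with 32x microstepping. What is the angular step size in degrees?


step = 360/(100*32) = 360/3200 = 0.1125

0.1125 degrees


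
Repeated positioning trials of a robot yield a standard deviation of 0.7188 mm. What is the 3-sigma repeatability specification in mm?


repeatability = 3*sigma = 3*0.7188 = 2.1564

2.1564 mm


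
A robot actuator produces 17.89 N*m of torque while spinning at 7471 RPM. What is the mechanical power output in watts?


omega = 7471 * 2*pi/60 = 782.361290 rad/s
P = tau * omega = 17.89 * 782.361290 = 13996.4435

13996.4435 W


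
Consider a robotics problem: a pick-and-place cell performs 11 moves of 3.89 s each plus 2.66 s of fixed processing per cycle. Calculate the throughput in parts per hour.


T_cycle = 11*3.89 + 2.66 = 45.4500 s
rate = 3600/T = 79.2079

79.2079 parts/hour


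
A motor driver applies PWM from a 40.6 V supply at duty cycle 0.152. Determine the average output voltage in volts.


V_avg = V_supply * D = 40.6*0.152 = 6.1712

6.1712 V


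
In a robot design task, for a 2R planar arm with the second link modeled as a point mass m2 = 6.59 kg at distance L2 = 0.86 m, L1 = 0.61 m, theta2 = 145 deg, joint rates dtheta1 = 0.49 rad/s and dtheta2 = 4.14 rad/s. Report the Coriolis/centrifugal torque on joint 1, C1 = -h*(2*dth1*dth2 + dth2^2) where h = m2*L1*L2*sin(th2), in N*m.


h = m2*L1*L2*sin(th2) = 6.59*0.61*0.86*sin(145 deg) = 1.982919
C1 = -h*(2*0.49*4.14 + 4.14^2) = -1.982919*21.1968 = -42.0315

-42.0315 N*m


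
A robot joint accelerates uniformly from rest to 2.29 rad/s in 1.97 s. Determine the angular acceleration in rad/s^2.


alpha = delta_omega / t = 2.29 / 1.97 = 1.1624

1.1624 rad/s^2


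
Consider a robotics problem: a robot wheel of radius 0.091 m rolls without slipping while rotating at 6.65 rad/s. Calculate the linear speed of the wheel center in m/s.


v = omega * r = 6.65 * 0.091 = 0.6051

0.6051 m/s


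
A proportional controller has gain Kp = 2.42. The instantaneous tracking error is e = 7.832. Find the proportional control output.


u_P = Kp * e = 2.42 * 7.832 = 18.9534

18.9534


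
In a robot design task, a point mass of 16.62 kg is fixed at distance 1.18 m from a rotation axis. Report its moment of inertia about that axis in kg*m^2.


I = m*r^2 = 16.62*1.18^2 = 23.1417

23.1417 kg*m^2


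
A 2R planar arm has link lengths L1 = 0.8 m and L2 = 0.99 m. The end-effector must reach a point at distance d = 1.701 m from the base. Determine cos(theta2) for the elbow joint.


cos(th2) = (d^2 - L1^2 - L2^2)/(2*L1*L2) = (1.701^2 - 0.8^2 - 0.99^2)/(2*0.8*0.99) = 0.8039

0.8039


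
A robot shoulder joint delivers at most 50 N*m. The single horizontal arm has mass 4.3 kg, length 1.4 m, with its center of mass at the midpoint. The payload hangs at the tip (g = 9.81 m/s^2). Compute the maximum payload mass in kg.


tau_arm = m_arm*g*(L/2) = 4.3*9.81*1.4/2 = 29.5281 N*m
tau_payload = tau_max - tau_arm = 50 - 29.5281 = 20.4719
m_payload = tau_payload / (g*L) = 20.4719 / (9.81*1.4) = 1.4906

1.4906 kg


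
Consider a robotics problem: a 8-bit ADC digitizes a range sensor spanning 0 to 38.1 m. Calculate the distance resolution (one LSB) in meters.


res = range / 2^n = 38.1/2^8 = 38.1/256 = 0.1488

0.1488 m


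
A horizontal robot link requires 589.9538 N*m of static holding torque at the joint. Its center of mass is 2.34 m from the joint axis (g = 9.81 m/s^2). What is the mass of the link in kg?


m = tau / (g*L) = 589.9538 / (9.81 * 2.34) = 25.7000

25.7000 kg


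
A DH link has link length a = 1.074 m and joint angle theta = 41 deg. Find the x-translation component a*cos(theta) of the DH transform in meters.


a*cos(theta) = 1.074*cos(41 deg) = 0.8106

0.8106 m


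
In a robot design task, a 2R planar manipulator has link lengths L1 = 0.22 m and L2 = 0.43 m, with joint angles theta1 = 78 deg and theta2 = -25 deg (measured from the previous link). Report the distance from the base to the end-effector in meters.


x = L1*cos(th1) + L2*cos(th1+th2) = 0.304521
y = L1*sin(th1) + L2*sin(th1+th2) = 0.558606
d = sqrt(x^2 + y^2) = sqrt(0.092733 + 0.312041) = 0.6362

0.6362 m


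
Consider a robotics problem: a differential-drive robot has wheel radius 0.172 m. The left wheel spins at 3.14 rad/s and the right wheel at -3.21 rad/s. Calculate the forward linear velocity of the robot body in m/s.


v = r*(wR + wL)/2 = 0.172*(-3.21 + 3.14)/2 = -0.0060

-0.0060 m/s


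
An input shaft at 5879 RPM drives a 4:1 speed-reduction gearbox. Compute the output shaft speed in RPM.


omega_out = omega_in / N = 5879 / 4 = 1469.7500

1469.7500 RPM


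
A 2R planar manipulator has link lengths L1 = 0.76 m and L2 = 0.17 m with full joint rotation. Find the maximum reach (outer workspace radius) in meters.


r_max = L1 + L2 = 0.76 + 0.17 = 0.9300

0.9300 m


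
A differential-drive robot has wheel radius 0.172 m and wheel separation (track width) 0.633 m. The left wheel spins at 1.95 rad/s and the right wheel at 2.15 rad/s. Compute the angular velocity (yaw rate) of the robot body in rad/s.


omega = r*(wR - wL)/L = 0.172*(2.15 - (1.95))/0.633 = 0.0543

0.0543 rad/s


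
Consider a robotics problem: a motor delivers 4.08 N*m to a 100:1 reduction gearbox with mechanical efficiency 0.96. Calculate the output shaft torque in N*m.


tau_out = tau_in * N * eta = 4.08 * 100 * 0.96 = 391.6800

391.6800 N*m


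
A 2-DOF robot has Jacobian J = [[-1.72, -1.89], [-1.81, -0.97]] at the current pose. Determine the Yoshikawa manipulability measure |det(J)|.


det(J) = -1.72*-0.97 - (-1.89)*(-1.81) = -1.7525
|det(J)| = 1.7525

1.7525


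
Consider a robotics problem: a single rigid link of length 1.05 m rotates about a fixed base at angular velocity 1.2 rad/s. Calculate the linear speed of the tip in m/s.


v = L*omega = 1.05 * 1.2 = 1.2600

1.2600 m/s


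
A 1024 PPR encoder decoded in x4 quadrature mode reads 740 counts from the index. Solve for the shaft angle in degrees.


angle = counts * 360 / (PPR*4) = 740 * 360 / 4096 = 65.0391

65.0391 degrees


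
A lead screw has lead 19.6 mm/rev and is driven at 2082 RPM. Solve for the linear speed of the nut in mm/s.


v = lead * (RPM/60) = 19.6*2082/60 = 680.1200

680.1200 mm/s


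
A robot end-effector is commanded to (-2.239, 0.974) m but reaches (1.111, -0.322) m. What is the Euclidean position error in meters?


dx = 1.111 - (-2.239) = 3.3500, dy = -0.322 - (0.974) = -1.2960
err = sqrt(11.222500 + 1.679616) = 3.5920

3.5920 m


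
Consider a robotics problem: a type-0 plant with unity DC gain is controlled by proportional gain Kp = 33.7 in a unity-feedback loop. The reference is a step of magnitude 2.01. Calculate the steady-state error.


e_ss = R/(1 + Kp) = 2.01/(1 + 33.7) = 2.01/34.7000 = 0.0579

0.0579


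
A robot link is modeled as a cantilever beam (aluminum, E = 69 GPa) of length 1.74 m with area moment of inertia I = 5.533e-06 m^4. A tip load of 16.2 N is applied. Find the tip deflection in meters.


delta = F*L^3/(3*E*I) = 16.2*1.74^3/(3*6.900e+10*5.533e-06)
      = 85.3419888/1145331 = 7.4513e-05

7.4513e-05 m


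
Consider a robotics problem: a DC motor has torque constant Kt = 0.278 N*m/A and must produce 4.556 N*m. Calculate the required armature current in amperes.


I = tau / Kt = 4.556/0.278 = 16.3885

16.3885 A


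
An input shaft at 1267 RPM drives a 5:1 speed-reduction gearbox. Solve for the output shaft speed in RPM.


omega_out = omega_in / N = 1267 / 5 = 253.4000

253.4000 RPM


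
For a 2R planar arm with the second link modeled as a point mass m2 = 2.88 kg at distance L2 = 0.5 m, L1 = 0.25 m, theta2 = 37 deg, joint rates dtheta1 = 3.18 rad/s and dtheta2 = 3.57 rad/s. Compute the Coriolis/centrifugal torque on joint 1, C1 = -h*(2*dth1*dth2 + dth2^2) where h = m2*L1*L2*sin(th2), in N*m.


h = m2*L1*L2*sin(th2) = 2.88*0.25*0.5*sin(37 deg) = 0.216653
C1 = -h*(2*3.18*3.57 + 3.57^2) = -0.216653*35.4501 = -7.6804

-7.6804 N*m


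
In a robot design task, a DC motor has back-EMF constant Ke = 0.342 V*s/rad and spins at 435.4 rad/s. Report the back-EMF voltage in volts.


V_emf = Ke * omega = 0.342*435.4 = 148.9068

148.9068 V


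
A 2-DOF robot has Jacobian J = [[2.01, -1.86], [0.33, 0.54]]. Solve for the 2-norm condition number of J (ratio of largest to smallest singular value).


JJ^T eigenvalues: trace(JJ^T) = 7.9002, det(JJ^T) = det(J)^2 = 2.88728064
s_max^2 = (7.9002 + sqrt(50.86403748))/2 = 7.51605140
s_min^2 = (7.9002 - sqrt(50.86403748))/2 = 0.38414860
kappa = s_max/s_min = sqrt(7.51605140/0.38414860) = 4.4233

4.4233


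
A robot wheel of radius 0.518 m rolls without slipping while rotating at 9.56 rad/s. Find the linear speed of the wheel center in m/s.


v = omega * r = 9.56 * 0.518 = 4.9521

4.9521 m/s


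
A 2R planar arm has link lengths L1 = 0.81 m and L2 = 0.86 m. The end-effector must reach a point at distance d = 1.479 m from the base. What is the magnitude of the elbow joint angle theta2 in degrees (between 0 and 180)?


cos(th2) = (d^2 - L1^2 - L2^2)/(2*L1*L2) = (1.479^2 - 0.81^2 - 0.86^2)/(2*0.81*0.86) = 0.56828955
th2 = acos(0.56828955) = 55.3690 deg

55.3690 degrees


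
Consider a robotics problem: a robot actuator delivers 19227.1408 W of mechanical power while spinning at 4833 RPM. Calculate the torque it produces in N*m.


omega = 4833 * 2*pi/60 = 506.110576 rad/s
tau = P / omega = 19227.1408 / 506.110576 = 37.9900

37.9900 N*m


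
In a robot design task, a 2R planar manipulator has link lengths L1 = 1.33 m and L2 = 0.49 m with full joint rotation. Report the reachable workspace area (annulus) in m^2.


r_max = L1 + L2 = 1.8200, r_min = |L1 - L2| = 0.8400
A = pi*(r_max^2 - r_min^2) = pi*(3.3124 - 0.7056) = 8.1895

8.1895 m^2


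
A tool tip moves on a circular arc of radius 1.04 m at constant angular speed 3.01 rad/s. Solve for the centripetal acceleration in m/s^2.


a_c = omega^2 * r = 3.01^2 * 1.04 = 9.4225

9.4225 m/s^2


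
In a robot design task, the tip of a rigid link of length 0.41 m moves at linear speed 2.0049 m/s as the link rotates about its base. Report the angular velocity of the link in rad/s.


omega = v / L = 2.0049 / 0.41 = 4.8900

4.8900 rad/s


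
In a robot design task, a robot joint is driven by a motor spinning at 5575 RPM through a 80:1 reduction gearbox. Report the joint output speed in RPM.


omega_joint = omega_motor / N = 5575 / 80 = 69.6875

69.6875 RPM


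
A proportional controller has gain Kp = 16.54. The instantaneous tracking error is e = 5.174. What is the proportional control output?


u_P = Kp * e = 16.54 * 5.174 = 85.5780

85.5780


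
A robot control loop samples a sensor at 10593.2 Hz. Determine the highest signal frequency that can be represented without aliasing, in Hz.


f_max = f_s/2 = 10593.2/2 = 5296.6000

5296.6000 Hz


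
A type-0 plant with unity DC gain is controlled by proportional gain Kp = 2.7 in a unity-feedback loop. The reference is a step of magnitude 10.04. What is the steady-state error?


e_ss = R/(1 + Kp) = 10.04/(1 + 2.7) = 10.04/3.7000 = 2.7135

2.7135


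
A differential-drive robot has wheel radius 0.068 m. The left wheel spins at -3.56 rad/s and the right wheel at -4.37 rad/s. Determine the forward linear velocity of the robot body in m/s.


v = r*(wR + wL)/2 = 0.068*(-4.37 + -3.56)/2 = -0.2696

-0.2696 m/s


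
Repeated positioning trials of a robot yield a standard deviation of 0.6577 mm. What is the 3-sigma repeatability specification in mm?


repeatability = 3*sigma = 3*0.6577 = 1.9731

1.9731 mm


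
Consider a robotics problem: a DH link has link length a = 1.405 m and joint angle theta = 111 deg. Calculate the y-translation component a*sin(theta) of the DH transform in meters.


a*sin(theta) = 1.405*sin(111 deg) = 1.3117

1.3117 m


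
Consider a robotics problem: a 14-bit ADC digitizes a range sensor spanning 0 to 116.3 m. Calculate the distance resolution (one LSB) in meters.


res = range / 2^n = 116.3/2^14 = 116.3/16384 = 0.0071

0.0071 m


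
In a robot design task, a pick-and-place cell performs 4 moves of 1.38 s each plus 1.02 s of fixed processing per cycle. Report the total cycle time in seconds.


T = 4*1.38 + 1.02 = 6.5400

6.5400 s


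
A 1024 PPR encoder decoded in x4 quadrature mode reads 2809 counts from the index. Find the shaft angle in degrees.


angle = counts * 360 / (PPR*4) = 2809 * 360 / 4096 = 246.8848

246.8848 degrees


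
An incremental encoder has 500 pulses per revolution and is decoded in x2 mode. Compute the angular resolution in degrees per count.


resolution = 360 / (PPR * 2) = 360 / 1000 = 0.3600

0.3600 degrees


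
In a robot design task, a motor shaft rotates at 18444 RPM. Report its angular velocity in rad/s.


omega = 18444 * 2*pi/60 = 1931.4512

1931.4512 rad/s


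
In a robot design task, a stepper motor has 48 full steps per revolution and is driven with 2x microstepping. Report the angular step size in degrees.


step = 360/(48*2) = 360/96 = 3.7500

3.7500 degrees


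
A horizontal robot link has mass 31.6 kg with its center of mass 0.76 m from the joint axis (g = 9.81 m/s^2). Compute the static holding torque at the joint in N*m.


tau = m*g*L = 31.6 * 9.81 * 0.76 = 235.5970

235.5970 N*m


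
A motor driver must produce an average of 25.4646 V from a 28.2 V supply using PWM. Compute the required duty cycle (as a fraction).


D = V_avg/V_supply = 25.4646/28.2 = 0.9030

0.9030


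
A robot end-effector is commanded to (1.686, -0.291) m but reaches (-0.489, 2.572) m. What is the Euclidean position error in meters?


dx = -0.489 - (1.686) = -2.1750, dy = 2.572 - (-0.291) = 2.8630
err = sqrt(4.730625 + 8.196769) = 3.5955

3.5955 m


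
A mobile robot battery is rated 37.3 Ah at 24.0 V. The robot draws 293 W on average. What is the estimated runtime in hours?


E = 37.3*24.0 = 895.2000 Wh
t = E/P = 895.2000/293 = 3.0553

3.0553 hours


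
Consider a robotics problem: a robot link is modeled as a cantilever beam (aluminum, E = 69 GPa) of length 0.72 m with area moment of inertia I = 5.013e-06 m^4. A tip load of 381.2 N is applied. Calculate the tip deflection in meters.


delta = F*L^3/(3*E*I) = 381.2*0.72^3/(3*6.900e+10*5.013e-06)
      = 142.2821376/1037691 = 1.3711e-04

1.3711e-04 m


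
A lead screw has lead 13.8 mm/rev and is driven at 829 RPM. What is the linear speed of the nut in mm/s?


v = lead * (RPM/60) = 13.8*829/60 = 190.6700

190.6700 mm/s


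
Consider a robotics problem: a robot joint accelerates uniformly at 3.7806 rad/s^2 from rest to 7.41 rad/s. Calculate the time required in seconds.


t = delta_omega / alpha = 7.41 / 3.7806 = 1.9600

1.9600 s


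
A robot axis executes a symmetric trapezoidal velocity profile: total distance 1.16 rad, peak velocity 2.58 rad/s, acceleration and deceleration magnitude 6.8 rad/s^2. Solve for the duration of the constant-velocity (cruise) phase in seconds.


t_acc = v/a = 0.379412 s, d_acc = v^2/(2a) = 0.489441 rad each
d_cruise = 1.16 - 2*0.489441 = 0.181118 rad
t_cruise = d_cruise/v = 0.181118/2.58 = 0.0702

0.0702 s


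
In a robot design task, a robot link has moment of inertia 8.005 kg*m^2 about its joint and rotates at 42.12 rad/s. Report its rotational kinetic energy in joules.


KE = (1/2)*I*omega^2 = 0.5*8.005*42.12^2 = 7100.8128

7100.8128 J


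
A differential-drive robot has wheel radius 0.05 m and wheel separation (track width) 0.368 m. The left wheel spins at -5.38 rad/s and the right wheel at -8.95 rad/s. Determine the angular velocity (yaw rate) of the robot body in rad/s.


omega = r*(wR - wL)/L = 0.05*(-8.95 - (-5.38))/0.368 = -0.4851

-0.4851 rad/s


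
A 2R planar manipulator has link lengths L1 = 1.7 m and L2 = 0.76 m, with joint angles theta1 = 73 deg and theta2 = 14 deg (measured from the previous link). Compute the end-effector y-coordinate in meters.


y = L1*sin(th1) + L2*sin(th1+th2) = 1.7*sin(73 deg) + 0.76*sin(87 deg) = 2.3847

2.3847 m


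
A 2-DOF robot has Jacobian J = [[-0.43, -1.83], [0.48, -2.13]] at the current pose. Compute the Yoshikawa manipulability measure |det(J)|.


det(J) = -0.43*-2.13 - (-1.83)*(0.48) = 1.7943
|det(J)| = 1.7943

1.7943


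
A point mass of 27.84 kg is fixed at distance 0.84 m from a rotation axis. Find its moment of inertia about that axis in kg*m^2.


I = m*r^2 = 27.84*0.84^2 = 19.6439

19.6439 kg*m^2


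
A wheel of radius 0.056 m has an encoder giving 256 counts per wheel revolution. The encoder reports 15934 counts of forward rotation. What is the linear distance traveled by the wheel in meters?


revs = 15934/256 = 62.242188
d = revs * 2*pi*r = 62.242188 * 2*pi*0.056 = 21.9004

21.9004 m


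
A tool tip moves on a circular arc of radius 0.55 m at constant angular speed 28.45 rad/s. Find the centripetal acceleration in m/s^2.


a_c = omega^2 * r = 28.45^2 * 0.55 = 445.1714

445.1714 m/s^2


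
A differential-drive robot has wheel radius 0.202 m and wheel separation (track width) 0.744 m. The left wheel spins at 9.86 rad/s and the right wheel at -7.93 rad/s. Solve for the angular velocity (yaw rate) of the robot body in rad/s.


omega = r*(wR - wL)/L = 0.202*(-7.93 - (9.86))/0.744 = -4.8301

-4.8301 rad/s


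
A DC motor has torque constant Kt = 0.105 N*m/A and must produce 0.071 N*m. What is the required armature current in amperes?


I = tau / Kt = 0.071/0.105 = 0.6762

0.6762 A


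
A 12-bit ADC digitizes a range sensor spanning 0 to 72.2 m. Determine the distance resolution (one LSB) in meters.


res = range / 2^n = 72.2/2^12 = 72.2/4096 = 0.0176

0.0176 m


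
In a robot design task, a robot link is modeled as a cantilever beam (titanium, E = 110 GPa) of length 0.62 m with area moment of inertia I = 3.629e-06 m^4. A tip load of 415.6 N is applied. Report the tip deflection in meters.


delta = F*L^3/(3*E*I) = 415.6*0.62^3/(3*1.100e+11*3.629e-06)
      = 99.0491168/1197570 = 8.2708e-05

8.2708e-05 m


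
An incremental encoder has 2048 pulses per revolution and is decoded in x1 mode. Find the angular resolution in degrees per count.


resolution = 360 / (PPR * 1) = 360 / 2048 = 0.1758

0.1758 degrees


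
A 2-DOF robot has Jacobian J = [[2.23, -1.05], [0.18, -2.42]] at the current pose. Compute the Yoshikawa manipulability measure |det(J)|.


det(J) = 2.23*-2.42 - (-1.05)*(0.18) = -5.2076
|det(J)| = 5.2076

5.2076


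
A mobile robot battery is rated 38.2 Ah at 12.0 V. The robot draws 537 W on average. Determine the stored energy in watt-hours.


E = capacity * V = 38.2*12.0 = 458.4000

458.4000 Wh


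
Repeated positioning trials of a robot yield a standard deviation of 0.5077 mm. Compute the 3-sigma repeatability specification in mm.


repeatability = 3*sigma = 3*0.5077 = 1.5231

1.5231 mm


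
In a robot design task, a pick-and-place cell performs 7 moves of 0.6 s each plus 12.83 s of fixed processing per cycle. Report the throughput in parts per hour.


T_cycle = 7*0.6 + 12.83 = 17.0300 s
rate = 3600/T = 211.3917

211.3917 parts/hour


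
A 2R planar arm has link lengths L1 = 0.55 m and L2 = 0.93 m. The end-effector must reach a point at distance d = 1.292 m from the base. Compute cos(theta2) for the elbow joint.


cos(th2) = (d^2 - L1^2 - L2^2)/(2*L1*L2) = (1.292^2 - 0.55^2 - 0.93^2)/(2*0.55*0.93) = 0.4906

0.4906


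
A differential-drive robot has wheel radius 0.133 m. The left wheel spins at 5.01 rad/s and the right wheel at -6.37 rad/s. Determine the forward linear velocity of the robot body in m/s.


v = r*(wR + wL)/2 = 0.133*(-6.37 + 5.01)/2 = -0.0904

-0.0904 m/s


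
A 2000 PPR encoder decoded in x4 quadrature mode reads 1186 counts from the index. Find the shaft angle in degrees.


angle = counts * 360 / (PPR*4) = 1186 * 360 / 8000 = 53.3700

53.3700 degrees


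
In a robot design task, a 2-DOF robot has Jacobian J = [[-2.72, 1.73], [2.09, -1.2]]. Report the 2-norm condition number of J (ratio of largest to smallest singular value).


JJ^T eigenvalues: trace(JJ^T) = 16.1994, det(JJ^T) = det(J)^2 = 0.12369289
s_max^2 = (16.1994 + sqrt(261.92578880))/2 = 16.19176075
s_min^2 = (16.1994 - sqrt(261.92578880))/2 = 0.00763925
kappa = s_max/s_min = sqrt(16.19176075/0.00763925) = 46.0386

46.0386


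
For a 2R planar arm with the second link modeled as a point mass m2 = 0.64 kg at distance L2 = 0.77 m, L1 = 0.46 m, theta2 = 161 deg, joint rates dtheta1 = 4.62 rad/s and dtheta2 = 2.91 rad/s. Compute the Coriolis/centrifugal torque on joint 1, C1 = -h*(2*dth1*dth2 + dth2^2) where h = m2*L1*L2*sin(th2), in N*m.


h = m2*L1*L2*sin(th2) = 0.64*0.46*0.77*sin(161 deg) = 0.073802
C1 = -h*(2*4.62*2.91 + 2.91^2) = -0.073802*35.3565 = -2.6094

-2.6094 N*m


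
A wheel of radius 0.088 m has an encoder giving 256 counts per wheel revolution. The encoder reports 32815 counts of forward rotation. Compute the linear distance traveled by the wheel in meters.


revs = 32815/256 = 128.183594
d = revs * 2*pi*r = 128.183594 * 2*pi*0.088 = 70.8753

70.8753 m


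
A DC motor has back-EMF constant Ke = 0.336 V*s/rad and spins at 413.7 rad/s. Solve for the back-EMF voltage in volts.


V_emf = Ke * omega = 0.336*413.7 = 139.0032

139.0032 V


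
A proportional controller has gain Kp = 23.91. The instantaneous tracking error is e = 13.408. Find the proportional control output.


u_P = Kp * e = 23.91 * 13.408 = 320.5853

320.5853


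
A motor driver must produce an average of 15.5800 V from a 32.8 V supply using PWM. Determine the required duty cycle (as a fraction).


D = V_avg/V_supply = 15.5800/32.8 = 0.4750

0.4750


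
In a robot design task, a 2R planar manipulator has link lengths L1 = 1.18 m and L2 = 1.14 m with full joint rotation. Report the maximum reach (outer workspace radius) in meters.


r_max = L1 + L2 = 1.18 + 1.14 = 2.3200

2.3200 m


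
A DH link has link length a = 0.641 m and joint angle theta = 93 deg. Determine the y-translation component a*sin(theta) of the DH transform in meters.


a*sin(theta) = 0.641*sin(93 deg) = 0.6401

0.6401 m


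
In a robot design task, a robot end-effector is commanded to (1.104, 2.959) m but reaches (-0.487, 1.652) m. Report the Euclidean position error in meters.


dx = -0.487 - (1.104) = -1.5910, dy = 1.652 - (2.959) = -1.3070
err = sqrt(2.531281 + 1.708249) = 2.0590

2.0590 m


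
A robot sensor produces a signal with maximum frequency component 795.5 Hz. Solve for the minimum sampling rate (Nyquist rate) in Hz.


f_s,min = 2*f_max = 2*795.5 = 1591.0000

1591.0000 Hz


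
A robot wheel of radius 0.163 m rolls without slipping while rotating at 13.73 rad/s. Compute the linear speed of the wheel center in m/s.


v = omega * r = 13.73 * 0.163 = 2.2380

2.2380 m/s


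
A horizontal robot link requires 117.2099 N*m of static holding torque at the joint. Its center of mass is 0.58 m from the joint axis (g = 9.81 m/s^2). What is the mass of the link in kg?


m = tau / (g*L) = 117.2099 / (9.81 * 0.58) = 20.6000

20.6000 kg


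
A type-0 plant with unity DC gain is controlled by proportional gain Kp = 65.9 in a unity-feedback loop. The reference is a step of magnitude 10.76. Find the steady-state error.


e_ss = R/(1 + Kp) = 10.76/(1 + 65.9) = 10.76/66.9000 = 0.1608

0.1608


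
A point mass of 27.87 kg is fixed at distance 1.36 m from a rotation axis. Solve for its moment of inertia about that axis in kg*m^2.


I = m*r^2 = 27.87*1.36^2 = 51.5484

51.5484 kg*m^2


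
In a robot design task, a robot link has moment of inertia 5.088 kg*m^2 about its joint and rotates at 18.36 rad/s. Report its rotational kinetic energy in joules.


KE = (1/2)*I*omega^2 = 0.5*5.088*18.36^2 = 857.5559

857.5559 J


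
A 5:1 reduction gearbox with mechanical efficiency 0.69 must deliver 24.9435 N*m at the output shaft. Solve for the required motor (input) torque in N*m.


tau_in = tau_out / (N * eta) = 24.9435 / (5 * 0.69) = 7.2300

7.2300 N*m


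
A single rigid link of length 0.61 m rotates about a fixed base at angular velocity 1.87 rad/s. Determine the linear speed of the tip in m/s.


v = L*omega = 0.61 * 1.87 = 1.1407

1.1407 m/s


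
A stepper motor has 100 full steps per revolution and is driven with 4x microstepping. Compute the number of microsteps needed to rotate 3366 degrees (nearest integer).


step_size = 360/(100*4) = 360/400 = 0.900000 deg
n = 3366/(360/400) = 3366*400/360 = 3740

3740 steps


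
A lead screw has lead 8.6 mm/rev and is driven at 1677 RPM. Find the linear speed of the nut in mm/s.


v = lead * (RPM/60) = 8.6*1677/60 = 240.3700

240.3700 mm/s


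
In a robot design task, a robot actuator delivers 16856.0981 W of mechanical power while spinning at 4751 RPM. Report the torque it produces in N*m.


omega = 4751 * 2*pi/60 = 497.523557 rad/s
tau = P / omega = 16856.0981 / 497.523557 = 33.8800

33.8800 N*m


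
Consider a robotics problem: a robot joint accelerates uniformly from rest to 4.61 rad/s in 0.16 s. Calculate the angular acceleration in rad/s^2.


alpha = delta_omega / t = 4.61 / 0.16 = 28.8125

28.8125 rad/s^2


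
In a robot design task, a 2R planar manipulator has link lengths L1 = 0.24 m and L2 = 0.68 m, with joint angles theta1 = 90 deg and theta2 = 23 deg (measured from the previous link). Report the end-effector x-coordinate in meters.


x = L1*cos(th1) + L2*cos(th1+th2) = 0.24*cos(90 deg) + 0.68*cos(113 deg) = -0.2657

-0.2657 m


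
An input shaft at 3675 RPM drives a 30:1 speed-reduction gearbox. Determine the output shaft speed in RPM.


omega_out = omega_in / N = 3675 / 30 = 122.5000

122.5000 RPM


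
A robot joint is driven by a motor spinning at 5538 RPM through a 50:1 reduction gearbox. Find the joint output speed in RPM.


omega_joint = omega_motor / N = 5538 / 50 = 110.7600

110.7600 RPM


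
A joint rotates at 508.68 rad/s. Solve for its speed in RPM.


RPM = 508.68 * 60/(2*pi) = 4857.5362

4857.5362 RPM


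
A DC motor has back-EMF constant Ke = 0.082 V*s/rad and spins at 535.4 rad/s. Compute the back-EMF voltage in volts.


V_emf = Ke * omega = 0.082*535.4 = 43.9028

43.9028 V


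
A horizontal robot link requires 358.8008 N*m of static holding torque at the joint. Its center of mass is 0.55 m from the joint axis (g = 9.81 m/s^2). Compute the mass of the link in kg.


m = tau / (g*L) = 358.8008 / (9.81 * 0.55) = 66.5000

66.5000 kg


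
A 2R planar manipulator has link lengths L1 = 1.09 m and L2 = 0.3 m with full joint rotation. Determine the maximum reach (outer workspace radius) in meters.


r_max = L1 + L2 = 1.09 + 0.3 = 1.3900

1.3900 m


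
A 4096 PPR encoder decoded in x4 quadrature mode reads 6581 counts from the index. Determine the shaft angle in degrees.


angle = counts * 360 / (PPR*4) = 6581 * 360 / 16384 = 144.6021

144.6021 degrees


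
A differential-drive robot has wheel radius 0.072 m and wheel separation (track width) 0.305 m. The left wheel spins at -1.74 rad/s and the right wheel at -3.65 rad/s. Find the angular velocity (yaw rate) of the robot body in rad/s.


omega = r*(wR - wL)/L = 0.072*(-3.65 - (-1.74))/0.305 = -0.4509

-0.4509 rad/s
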